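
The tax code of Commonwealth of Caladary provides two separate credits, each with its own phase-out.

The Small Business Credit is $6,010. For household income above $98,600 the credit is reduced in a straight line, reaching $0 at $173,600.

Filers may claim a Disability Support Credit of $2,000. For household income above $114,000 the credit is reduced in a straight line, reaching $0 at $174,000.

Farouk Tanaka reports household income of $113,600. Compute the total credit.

Small Business Credit: $113,600 is $15,000 into a $75,000 phase-out range, leaving 60,000/75,000 of the credit: $6,010 × 60,000/75,000 = $4,808.
Disability Support Credit: $113,600 is at or below the $114,000 threshold, so the full $2,000 applies.
Total: $4,808 + $2,000 = $6,808.

$6,808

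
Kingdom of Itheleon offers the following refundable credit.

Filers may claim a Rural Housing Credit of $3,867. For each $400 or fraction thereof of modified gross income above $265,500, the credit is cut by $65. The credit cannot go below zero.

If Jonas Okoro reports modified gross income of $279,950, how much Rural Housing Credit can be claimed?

$1,462

Rural Housing Credit: income exceeds $265,500 by $14,450, which is 37 full-or-partial $400 increments; reduction = 37 × $65 = $2,405, leaving $1,462.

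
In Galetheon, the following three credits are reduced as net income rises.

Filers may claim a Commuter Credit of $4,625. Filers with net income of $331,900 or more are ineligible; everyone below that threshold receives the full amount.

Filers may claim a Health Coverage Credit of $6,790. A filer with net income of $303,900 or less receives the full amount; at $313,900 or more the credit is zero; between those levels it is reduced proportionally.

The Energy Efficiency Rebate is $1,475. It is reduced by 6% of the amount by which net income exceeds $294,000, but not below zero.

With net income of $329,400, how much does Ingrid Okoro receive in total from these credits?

$4,625

Commuter Credit: $329,400 is below the $331,900 cutoff, so the full $4,625 applies.
Health Coverage Credit: $329,400 is at or above $313,900, so the credit is $0.
Energy Efficiency Rebate: 6% of the $35,400 excess over $294,000 is $2,124 ≥ base, so the credit is $0.
Total: $4,625 + $0 + $0 = $4,625.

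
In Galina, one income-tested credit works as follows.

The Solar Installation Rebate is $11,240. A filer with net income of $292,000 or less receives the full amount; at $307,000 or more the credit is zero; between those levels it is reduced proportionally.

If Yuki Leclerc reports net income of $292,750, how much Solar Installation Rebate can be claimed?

Solar Installation Rebate: $292,750 is $750 into a $15,000 phase-out range, leaving 14,250/15,000 of the credit: $11,240 × 14,250/15,000 = $10,678.

$10,678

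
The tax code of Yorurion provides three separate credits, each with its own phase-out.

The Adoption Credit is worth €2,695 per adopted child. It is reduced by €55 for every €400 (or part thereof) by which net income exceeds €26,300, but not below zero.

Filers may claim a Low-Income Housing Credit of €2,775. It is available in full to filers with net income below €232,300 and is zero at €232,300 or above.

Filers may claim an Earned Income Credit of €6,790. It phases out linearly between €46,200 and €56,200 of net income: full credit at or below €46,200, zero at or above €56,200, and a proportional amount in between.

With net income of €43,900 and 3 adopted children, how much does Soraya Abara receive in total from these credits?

Adoption Credit: base = 3 × €2,695 = €8,085. income exceeds €26,300 by €17,600, which is 44 full-or-partial €400 increments; reduction = 44 × €55 = €2,420, leaving €5,665.
Low-Income Housing Credit: €43,900 is below the €232,300 cutoff, so the full €2,775 applies.
Earned Income Credit: €43,900 is at or below the €46,200 threshold, so the full €6,790 applies.
Total: €5,665 + €2,775 + €6,790 = €15,230.

€15,230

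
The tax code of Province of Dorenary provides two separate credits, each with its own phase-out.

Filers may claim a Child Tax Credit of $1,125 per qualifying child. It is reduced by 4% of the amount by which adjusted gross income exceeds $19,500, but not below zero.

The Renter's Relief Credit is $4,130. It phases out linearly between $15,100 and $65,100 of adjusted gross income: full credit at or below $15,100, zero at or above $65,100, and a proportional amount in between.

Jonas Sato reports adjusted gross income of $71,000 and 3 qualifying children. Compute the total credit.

Child Tax Credit: base = 3 × $1,125 = $3,375. 4% of the $51,500 excess over $19,500 is $2,060; credit = $3,375 − $2,060 = $1,315.
Renter's Relief Credit: $71,000 is at or above $65,100, so the credit is $0.
Total: $1,315 + $0 = $1,315.

$1,315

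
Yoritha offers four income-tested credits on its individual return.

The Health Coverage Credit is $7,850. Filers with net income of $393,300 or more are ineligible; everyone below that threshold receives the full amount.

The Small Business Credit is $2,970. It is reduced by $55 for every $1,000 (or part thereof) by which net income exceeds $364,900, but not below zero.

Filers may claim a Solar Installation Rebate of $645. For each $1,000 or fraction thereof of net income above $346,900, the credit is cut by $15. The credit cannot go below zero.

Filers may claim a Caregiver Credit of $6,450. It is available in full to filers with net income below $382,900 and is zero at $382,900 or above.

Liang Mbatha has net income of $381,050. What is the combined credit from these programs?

$16,455

Health Coverage Credit: $381,050 is below the $393,300 cutoff, so the full $7,850 applies.
Small Business Credit: income exceeds $364,900 by $16,150, which is 17 full-or-partial $1,000 increments; reduction = 17 × $55 = $935, leaving $2,035.
Solar Installation Rebate: income exceeds $346,900 by $34,150, which is 35 full-or-partial $1,000 increments; reduction = 35 × $15 = $525, leaving $120.
Caregiver Credit: $381,050 is below the $382,900 cutoff, so the full $6,450 applies.
Total: $7,850 + $2,035 + $120 + $6,450 = $16,455.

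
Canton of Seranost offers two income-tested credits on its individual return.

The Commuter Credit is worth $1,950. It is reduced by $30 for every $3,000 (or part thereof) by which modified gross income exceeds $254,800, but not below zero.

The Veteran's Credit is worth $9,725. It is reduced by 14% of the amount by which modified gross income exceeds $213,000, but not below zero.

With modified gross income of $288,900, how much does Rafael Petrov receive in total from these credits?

Commuter Credit: income exceeds $254,800 by $34,100, which is 12 full-or-partial $3,000 increments; reduction = 12 × $30 = $360, leaving $1,590.
Veteran's Credit: 14% of the $75,900 excess over $213,000 is $10,626 ≥ base, so the credit is $0.
Total: $1,590 + $0 = $1,590.

$1,590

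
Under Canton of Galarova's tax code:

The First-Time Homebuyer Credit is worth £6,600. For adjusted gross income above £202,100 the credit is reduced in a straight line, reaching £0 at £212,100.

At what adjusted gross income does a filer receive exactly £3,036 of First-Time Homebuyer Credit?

£207,500

£3,036 is 3,036/6,600 of the full £6,600, so 3,564/6,600 of the £10,000 range has been used: income = £202,100 + £10,000 × 3,564/6,600 = £207,500.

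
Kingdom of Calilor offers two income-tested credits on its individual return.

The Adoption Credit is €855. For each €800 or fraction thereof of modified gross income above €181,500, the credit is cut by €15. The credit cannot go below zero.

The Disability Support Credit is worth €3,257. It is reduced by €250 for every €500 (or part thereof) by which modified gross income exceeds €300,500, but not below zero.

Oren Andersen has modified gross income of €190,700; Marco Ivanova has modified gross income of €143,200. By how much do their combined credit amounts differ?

Oren (€190,700): Adoption Credit: income exceeds €181,500 by €9,200, which is 12 full-or-partial €800 increments; reduction = 12 × €15 = €180, leaving €675. Disability Support Credit: €190,700 is at or below the €300,500 threshold, so the full €3,257 applies. total €675 + €3,257 = €3,932
Marco (€143,200): Adoption Credit: €143,200 is at or below the €181,500 threshold, so the full €855 applies. Disability Support Credit: €143,200 is at or below the €300,500 threshold, so the full €3,257 applies. total €855 + €3,257 = €4,112
Difference: |€3,932 − €4,112| = €180.

€180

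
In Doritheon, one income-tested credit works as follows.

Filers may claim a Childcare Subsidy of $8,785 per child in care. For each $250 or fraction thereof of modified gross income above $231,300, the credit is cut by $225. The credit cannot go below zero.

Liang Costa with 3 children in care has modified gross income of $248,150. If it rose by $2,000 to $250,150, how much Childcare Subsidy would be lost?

$1,800

At $248,150 — base = 3 × $8,785 = $26,355. income exceeds $231,300 by $16,850, which is 68 full-or-partial $250 increments; reduction = 68 × $225 = $15,300, leaving $11,055.
At $250,150 — base = 3 × $8,785 = $26,355. income exceeds $231,300 by $18,850, which is 76 full-or-partial $250 increments; reduction = 76 × $225 = $17,100, leaving $9,255.
Lost: $11,055 − $9,255 = $1,800.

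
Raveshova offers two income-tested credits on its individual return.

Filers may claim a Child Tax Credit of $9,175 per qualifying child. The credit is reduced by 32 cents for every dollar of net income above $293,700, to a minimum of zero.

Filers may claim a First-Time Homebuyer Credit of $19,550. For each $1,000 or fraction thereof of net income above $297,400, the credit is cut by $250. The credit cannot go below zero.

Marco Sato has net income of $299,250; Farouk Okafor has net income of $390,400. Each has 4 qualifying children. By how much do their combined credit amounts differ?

Marco ($299,250): Child Tax Credit: base = 4 × $9,175 = $36,700. 32% of the $5,550 excess over $293,700 is $1,776; credit = $36,700 − $1,776 = $34,924. First-Time Homebuyer Credit: income exceeds $297,400 by $1,850, which is 2 full-or-partial $1,000 increments; reduction = 2 × $250 = $500, leaving $19,050. total $34,924 + $19,050 = $53,974
Farouk ($390,400): Child Tax Credit: base = 4 × $9,175 = $36,700. 32% of the $96,700 excess over $293,700 is $30,944; credit = $36,700 − $30,944 = $5,756. First-Time Homebuyer Credit: income exceeds $297,400 by $93,000 → 93 increments × $250 = $23,250 ≥ base, so the credit is $0. total $5,756 + $0 = $5,756
Difference: |$53,974 − $5,756| = $48,218.

$48,218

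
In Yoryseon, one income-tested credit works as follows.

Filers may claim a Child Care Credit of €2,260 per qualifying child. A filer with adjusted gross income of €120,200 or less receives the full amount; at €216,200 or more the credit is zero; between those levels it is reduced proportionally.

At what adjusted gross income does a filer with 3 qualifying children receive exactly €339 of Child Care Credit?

Full credit = 3 × €2,260 = €6,780.
€339 is 339/6,780 of the full €6,780, so 6,441/6,780 of the €96,000 range has been used: income = €120,200 + €96,000 × 6,441/6,780 = €211,400.

€211,400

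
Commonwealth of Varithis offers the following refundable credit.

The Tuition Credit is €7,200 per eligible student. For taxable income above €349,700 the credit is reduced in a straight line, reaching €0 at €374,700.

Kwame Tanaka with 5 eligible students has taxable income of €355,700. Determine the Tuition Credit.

€27,360

Tuition Credit: base = 5 × €7,200 = €36,000. €355,700 is €6,000 into a €25,000 phase-out range, leaving 19,000/25,000 of the credit: €36,000 × 19,000/25,000 = €27,360.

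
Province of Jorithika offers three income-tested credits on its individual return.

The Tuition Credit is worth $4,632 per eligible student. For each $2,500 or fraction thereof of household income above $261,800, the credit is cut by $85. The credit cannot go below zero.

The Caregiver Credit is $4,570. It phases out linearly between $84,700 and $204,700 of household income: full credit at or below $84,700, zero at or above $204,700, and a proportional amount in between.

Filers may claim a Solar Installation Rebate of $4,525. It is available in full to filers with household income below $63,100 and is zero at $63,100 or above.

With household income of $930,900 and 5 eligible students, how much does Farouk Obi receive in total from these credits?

Tuition Credit: base = 5 × $4,632 = $23,160. income exceeds $261,800 by $669,100, which is 268 full-or-partial $2,500 increments; reduction = 268 × $85 = $22,780, leaving $380.
Caregiver Credit: $930,900 is at or above $204,700, so the credit is $0.
Solar Installation Rebate: $930,900 meets or exceeds the $63,100 cutoff, so the credit is $0.
Total: $380 + $0 + $0 = $380.

$380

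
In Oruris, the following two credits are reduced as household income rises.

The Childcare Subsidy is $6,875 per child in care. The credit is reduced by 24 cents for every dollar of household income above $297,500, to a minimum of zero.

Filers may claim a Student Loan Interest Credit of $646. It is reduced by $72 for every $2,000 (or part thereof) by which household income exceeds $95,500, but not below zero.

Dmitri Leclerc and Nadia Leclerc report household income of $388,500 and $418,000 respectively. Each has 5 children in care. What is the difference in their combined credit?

$7,080

Dmitri ($388,500): Childcare Subsidy: base = 5 × $6,875 = $34,375. 24% of the $91,000 excess over $297,500 is $21,840; credit = $34,375 − $21,840 = $12,535. Student Loan Interest Credit: income exceeds $95,500 by $293,000 → 147 increments × $72 = $10,584 ≥ base, so the credit is $0. total $12,535 + $0 = $12,535
Nadia ($418,000): Childcare Subsidy: base = 5 × $6,875 = $34,375. 24% of the $120,500 excess over $297,500 is $28,920; credit = $34,375 − $28,920 = $5,455. Student Loan Interest Credit: income exceeds $95,500 by $322,500 → 162 increments × $72 = $11,664 ≥ base, so the credit is $0. total $5,455 + $0 = $5,455
Difference: |$12,535 − $5,455| = $7,080.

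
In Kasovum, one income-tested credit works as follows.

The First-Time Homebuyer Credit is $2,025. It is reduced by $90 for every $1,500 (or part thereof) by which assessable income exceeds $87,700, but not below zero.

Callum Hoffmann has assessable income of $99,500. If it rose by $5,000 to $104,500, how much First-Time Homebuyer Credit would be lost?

$360

At $99,500 — income exceeds $87,700 by $11,800, which is 8 full-or-partial $1,500 increments; reduction = 8 × $90 = $720, leaving $1,305.
At $104,500 — income exceeds $87,700 by $16,800, which is 12 full-or-partial $1,500 increments; reduction = 12 × $90 = $1,080, leaving $945.
Lost: $1,305 − $945 = $360.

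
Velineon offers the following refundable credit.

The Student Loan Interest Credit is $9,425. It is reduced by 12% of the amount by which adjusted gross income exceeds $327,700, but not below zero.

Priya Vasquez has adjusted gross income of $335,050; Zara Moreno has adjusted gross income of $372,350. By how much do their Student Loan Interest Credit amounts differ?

$4,476

Priya ($335,050): Student Loan Interest Credit: 12% of the $7,350 excess over $327,700 is $882; credit = $9,425 − $882 = $8,543.
Zara ($372,350): Student Loan Interest Credit: 12% of the $44,650 excess over $327,700 is $5,358; credit = $9,425 − $5,358 = $4,067.
Difference: |$8,543 − $4,067| = $4,476.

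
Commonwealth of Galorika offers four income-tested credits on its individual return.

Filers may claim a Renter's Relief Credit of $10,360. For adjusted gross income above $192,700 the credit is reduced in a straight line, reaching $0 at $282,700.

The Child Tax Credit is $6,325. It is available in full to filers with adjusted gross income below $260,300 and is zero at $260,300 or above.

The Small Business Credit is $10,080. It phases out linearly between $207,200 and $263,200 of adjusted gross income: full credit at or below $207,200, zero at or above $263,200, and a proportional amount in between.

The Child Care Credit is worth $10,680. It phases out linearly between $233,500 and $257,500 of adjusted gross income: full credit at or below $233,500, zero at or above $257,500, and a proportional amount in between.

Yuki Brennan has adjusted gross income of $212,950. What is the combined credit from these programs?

$34,079

Renter's Relief Credit: $212,950 is $20,250 into a $90,000 phase-out range, leaving 69,750/90,000 of the credit: $10,360 × 69,750/90,000 = $8,029.
Child Tax Credit: $212,950 is below the $260,300 cutoff, so the full $6,325 applies.
Small Business Credit: $212,950 is $5,750 into a $56,000 phase-out range, leaving 50,250/56,000 of the credit: $10,080 × 50,250/56,000 = $9,045.
Child Care Credit: $212,950 is at or below the $233,500 threshold, so the full $10,680 applies.
Total: $8,029 + $6,325 + $9,045 + $10,680 = $34,079.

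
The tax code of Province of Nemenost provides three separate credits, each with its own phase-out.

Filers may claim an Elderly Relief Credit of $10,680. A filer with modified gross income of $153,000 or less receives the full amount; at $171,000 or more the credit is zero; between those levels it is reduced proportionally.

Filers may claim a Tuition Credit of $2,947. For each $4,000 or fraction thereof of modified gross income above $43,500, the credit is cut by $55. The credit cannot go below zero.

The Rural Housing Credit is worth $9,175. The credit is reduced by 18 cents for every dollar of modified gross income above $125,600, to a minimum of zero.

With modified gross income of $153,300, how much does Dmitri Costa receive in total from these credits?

Elderly Relief Credit: $153,300 is $300 into a $18,000 phase-out range, leaving 17,700/18,000 of the credit: $10,680 × 17,700/18,000 = $10,502.
Tuition Credit: income exceeds $43,500 by $109,800, which is 28 full-or-partial $4,000 increments; reduction = 28 × $55 = $1,540, leaving $1,407.
Rural Housing Credit: 18% of the $27,700 excess over $125,600 is $4,986; credit = $9,175 − $4,986 = $4,189.
Total: $10,502 + $1,407 + $4,189 = $16,098.

$16,098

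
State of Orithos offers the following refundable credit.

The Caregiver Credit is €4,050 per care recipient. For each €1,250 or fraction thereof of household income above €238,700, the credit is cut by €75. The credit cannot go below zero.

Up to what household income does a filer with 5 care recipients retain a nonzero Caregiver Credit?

€574,950

Full credit = 5 × €4,050 = €20,250.
After 269 increments the reduction is 269 × €75 = €20,175, leaving €75; one more increment wipes it out. Increment 269 ends at excess 269 × €1,250 = €336,250, so the highest qualifying income is €238,700 + €336,250 = €574,950.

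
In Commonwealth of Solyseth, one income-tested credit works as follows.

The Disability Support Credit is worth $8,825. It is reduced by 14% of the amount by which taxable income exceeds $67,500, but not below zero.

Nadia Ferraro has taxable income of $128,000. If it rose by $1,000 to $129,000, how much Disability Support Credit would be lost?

At $128,000 — 14% of the $60,500 excess over $67,500 is $8,470; credit = $8,825 − $8,470 = $355.
At $129,000 — 14% of the $61,500 excess over $67,500 is $8,610; credit = $8,825 − $8,610 = $215.
Lost: $355 − $215 = $140.

$140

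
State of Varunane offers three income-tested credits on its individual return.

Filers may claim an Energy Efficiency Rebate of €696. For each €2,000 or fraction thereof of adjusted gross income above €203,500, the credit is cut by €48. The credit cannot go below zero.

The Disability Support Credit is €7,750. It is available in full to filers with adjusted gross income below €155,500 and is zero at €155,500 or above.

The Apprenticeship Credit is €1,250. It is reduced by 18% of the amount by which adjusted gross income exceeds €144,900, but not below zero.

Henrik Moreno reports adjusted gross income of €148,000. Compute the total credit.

Energy Efficiency Rebate: €148,000 is at or below the €203,500 threshold, so the full €696 applies.
Disability Support Credit: €148,000 is below the €155,500 cutoff, so the full €7,750 applies.
Apprenticeship Credit: 18% of the €3,100 excess over €144,900 is €558; credit = €1,250 − €558 = €692.
Total: €696 + €7,750 + €692 = €9,138.

€9,138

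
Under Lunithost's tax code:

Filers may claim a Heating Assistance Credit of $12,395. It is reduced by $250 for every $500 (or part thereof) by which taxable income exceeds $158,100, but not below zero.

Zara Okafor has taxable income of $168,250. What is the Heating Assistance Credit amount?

Heating Assistance Credit: income exceeds $158,100 by $10,150, which is 21 full-or-partial $500 increments; reduction = 21 × $250 = $5,250, leaving $7,145.

$7,145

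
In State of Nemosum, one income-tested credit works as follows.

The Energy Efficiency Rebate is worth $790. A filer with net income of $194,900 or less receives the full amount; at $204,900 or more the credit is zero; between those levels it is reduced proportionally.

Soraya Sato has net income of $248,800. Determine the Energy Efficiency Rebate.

$0

Energy Efficiency Rebate: $248,800 is at or above $204,900, so the credit is $0.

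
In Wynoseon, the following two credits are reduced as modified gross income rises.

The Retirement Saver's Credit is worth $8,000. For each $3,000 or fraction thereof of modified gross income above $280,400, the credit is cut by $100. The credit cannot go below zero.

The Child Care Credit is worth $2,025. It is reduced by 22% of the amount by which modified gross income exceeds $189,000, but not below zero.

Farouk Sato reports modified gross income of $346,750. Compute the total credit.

Retirement Saver's Credit: income exceeds $280,400 by $66,350, which is 23 full-or-partial $3,000 increments; reduction = 23 × $100 = $2,300, leaving $5,700.
Child Care Credit: 22% of the $157,750 excess over $189,000 is $34,705 ≥ base, so the credit is $0.
Total: $5,700 + $0 = $5,700.

$5,700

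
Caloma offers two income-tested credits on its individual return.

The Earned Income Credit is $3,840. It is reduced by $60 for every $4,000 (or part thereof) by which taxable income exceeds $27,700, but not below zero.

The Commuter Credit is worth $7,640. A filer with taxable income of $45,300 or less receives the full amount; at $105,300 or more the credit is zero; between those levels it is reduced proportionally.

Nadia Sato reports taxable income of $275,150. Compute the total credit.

Earned Income Credit: income exceeds $27,700 by $247,450, which is 62 full-or-partial $4,000 increments; reduction = 62 × $60 = $3,720, leaving $120.
Commuter Credit: $275,150 is at or above $105,300, so the credit is $0.
Total: $120 + $0 = $120.

$120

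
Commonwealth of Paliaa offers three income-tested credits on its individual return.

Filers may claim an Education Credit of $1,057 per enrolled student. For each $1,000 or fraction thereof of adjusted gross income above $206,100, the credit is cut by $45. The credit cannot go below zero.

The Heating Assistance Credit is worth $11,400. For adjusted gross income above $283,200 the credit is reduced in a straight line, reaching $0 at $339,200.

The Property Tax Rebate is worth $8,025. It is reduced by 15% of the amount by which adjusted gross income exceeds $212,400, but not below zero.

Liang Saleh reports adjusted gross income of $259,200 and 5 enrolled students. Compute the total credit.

$15,260

Education Credit: base = 5 × $1,057 = $5,285. income exceeds $206,100 by $53,100, which is 54 full-or-partial $1,000 increments; reduction = 54 × $45 = $2,430, leaving $2,855.
Heating Assistance Credit: $259,200 is at or below the $283,200 threshold, so the full $11,400 applies.
Property Tax Rebate: 15% of the $46,800 excess over $212,400 is $7,020; credit = $8,025 − $7,020 = $1,005.
Total: $2,855 + $11,400 + $1,005 = $15,260.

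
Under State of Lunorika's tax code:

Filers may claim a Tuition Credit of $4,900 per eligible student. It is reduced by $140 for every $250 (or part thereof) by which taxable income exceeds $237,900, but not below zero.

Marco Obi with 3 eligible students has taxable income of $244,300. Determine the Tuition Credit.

Tuition Credit: base = 3 × $4,900 = $14,700. income exceeds $237,900 by $6,400, which is 26 full-or-partial $250 increments; reduction = 26 × $140 = $3,640, leaving $11,060.

$11,060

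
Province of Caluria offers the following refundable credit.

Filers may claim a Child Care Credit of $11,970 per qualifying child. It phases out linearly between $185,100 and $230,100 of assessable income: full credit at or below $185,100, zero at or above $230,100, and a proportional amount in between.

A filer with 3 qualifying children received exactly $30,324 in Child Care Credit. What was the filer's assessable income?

$192,100

Full credit = 3 × $11,970 = $35,910.
$30,324 is 30,324/35,910 of the full $35,910, so 5,586/35,910 of the $45,000 range has been used: income = $185,100 + $45,000 × 5,586/35,910 = $192,100.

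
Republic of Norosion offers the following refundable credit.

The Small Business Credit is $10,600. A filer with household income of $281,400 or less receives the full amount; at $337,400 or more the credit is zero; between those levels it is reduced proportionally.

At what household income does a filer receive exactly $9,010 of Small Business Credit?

$289,800

$9,010 is 9,010/10,600 of the full $10,600, so 1,590/10,600 of the $56,000 range has been used: income = $281,400 + $56,000 × 1,590/10,600 = $289,800.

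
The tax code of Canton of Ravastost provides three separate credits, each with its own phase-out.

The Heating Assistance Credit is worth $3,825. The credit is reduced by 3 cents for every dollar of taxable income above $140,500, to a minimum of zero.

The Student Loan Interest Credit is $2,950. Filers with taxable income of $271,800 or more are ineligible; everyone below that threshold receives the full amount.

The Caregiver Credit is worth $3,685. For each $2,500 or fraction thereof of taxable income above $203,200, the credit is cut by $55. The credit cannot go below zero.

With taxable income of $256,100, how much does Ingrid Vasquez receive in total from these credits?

$5,782

Heating Assistance Credit: 3% of the $115,600 excess over $140,500 is $3,468; credit = $3,825 − $3,468 = $357.
Student Loan Interest Credit: $256,100 is below the $271,800 cutoff, so the full $2,950 applies.
Caregiver Credit: income exceeds $203,200 by $52,900, which is 22 full-or-partial $2,500 increments; reduction = 22 × $55 = $1,210, leaving $2,475.
Total: $357 + $2,950 + $2,475 = $5,782.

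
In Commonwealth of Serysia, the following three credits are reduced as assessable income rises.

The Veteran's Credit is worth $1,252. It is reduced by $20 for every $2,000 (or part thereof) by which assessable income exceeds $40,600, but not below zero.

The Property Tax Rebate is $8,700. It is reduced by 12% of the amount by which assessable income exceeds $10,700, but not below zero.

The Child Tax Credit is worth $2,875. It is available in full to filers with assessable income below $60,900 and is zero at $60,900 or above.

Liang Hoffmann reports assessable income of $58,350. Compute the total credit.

Veteran's Credit: income exceeds $40,600 by $17,750, which is 9 full-or-partial $2,000 increments; reduction = 9 × $20 = $180, leaving $1,072.
Property Tax Rebate: 12% of the $47,650 excess over $10,700 is $5,718; credit = $8,700 − $5,718 = $2,982.
Child Tax Credit: $58,350 is below the $60,900 cutoff, so the full $2,875 applies.
Total: $1,072 + $2,982 + $2,875 = $6,929.

$6,929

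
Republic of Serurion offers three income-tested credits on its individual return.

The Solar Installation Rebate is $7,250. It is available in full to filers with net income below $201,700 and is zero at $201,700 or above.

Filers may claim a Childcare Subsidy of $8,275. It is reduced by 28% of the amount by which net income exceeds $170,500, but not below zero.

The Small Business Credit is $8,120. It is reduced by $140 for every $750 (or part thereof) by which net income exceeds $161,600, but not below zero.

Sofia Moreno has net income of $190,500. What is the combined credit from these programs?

$12,585

Solar Installation Rebate: $190,500 is below the $201,700 cutoff, so the full $7,250 applies.
Childcare Subsidy: 28% of the $20,000 excess over $170,500 is $5,600; credit = $8,275 − $5,600 = $2,675.
Small Business Credit: income exceeds $161,600 by $28,900, which is 39 full-or-partial $750 increments; reduction = 39 × $140 = $5,460, leaving $2,660.
Total: $7,250 + $2,675 + $2,660 = $12,585.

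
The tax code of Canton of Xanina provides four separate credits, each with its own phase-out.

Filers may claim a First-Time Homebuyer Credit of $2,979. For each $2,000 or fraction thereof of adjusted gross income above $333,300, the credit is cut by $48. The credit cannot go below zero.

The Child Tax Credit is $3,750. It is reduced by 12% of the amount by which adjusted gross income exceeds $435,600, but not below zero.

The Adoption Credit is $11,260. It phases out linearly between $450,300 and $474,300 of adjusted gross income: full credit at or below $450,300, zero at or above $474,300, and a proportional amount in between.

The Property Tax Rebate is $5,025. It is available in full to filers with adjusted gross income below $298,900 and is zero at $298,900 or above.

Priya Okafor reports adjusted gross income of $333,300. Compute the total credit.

First-Time Homebuyer Credit: $333,300 is at or below the $333,300 threshold, so the full $2,979 applies.
Child Tax Credit: $333,300 is at or below the $435,600 threshold, so the full $3,750 applies.
Adoption Credit: $333,300 is at or below the $450,300 threshold, so the full $11,260 applies.
Property Tax Rebate: $333,300 meets or exceeds the $298,900 cutoff, so the credit is $0.
Total: $2,979 + $3,750 + $11,260 + $0 = $17,989.

$17,989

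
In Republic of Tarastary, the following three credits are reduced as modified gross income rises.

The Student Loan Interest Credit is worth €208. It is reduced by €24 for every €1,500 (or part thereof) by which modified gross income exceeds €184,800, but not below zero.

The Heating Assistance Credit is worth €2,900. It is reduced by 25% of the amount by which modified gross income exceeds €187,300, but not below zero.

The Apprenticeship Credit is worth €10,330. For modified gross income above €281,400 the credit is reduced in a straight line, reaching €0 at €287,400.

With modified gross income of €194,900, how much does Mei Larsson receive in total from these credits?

€11,370

Student Loan Interest Credit: income exceeds €184,800 by €10,100, which is 7 full-or-partial €1,500 increments; reduction = 7 × €24 = €168, leaving €40.
Heating Assistance Credit: 25% of the €7,600 excess over €187,300 is €1,900; credit = €2,900 − €1,900 = €1,000.
Apprenticeship Credit: €194,900 is at or below the €281,400 threshold, so the full €10,330 applies.
Total: €40 + €1,000 + €10,330 = €11,370.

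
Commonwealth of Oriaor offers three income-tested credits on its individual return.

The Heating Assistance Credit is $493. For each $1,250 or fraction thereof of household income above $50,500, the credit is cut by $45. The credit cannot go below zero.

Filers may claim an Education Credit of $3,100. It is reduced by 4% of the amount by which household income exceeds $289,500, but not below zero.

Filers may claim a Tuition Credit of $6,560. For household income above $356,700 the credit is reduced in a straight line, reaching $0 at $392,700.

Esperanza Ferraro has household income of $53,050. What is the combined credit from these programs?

$10,018

Heating Assistance Credit: income exceeds $50,500 by $2,550, which is 3 full-or-partial $1,250 increments; reduction = 3 × $45 = $135, leaving $358.
Education Credit: $53,050 is at or below the $289,500 threshold, so the full $3,100 applies.
Tuition Credit: $53,050 is at or below the $356,700 threshold, so the full $6,560 applies.
Total: $358 + $3,100 + $6,560 = $10,018.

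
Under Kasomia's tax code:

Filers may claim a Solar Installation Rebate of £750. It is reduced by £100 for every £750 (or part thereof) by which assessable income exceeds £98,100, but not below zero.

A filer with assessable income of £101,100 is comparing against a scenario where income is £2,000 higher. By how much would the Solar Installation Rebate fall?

£300

At £101,100 — income exceeds £98,100 by £3,000, which is 4 full-or-partial £750 increments; reduction = 4 × £100 = £400, leaving £350.
At £103,100 — income exceeds £98,100 by £5,000, which is 7 full-or-partial £750 increments; reduction = 7 × £100 = £700, leaving £50.
Lost: £350 − £50 = £300.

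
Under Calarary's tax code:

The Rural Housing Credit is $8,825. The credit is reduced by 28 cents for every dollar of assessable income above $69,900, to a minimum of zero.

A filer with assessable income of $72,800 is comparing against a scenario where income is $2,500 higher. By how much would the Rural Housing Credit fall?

$700

At $72,800 — 28% of the $2,900 excess over $69,900 is $812; credit = $8,825 − $812 = $8,013.
At $75,300 — 28% of the $5,400 excess over $69,900 is $1,512; credit = $8,825 − $1,512 = $7,313.
Lost: $8,013 − $7,313 = $700.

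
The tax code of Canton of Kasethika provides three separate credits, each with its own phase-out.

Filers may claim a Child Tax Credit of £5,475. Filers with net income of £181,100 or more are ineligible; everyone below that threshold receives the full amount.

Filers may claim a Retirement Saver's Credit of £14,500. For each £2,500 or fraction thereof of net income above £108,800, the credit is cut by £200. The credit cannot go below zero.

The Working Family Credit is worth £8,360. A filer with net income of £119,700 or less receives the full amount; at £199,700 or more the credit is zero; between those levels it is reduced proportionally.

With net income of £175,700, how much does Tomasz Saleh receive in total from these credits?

Child Tax Credit: £175,700 is below the £181,100 cutoff, so the full £5,475 applies.
Retirement Saver's Credit: income exceeds £108,800 by £66,900, which is 27 full-or-partial £2,500 increments; reduction = 27 × £200 = £5,400, leaving £9,100.
Working Family Credit: £175,700 is £56,000 into a £80,000 phase-out range, leaving 24,000/80,000 of the credit: £8,360 × 24,000/80,000 = £2,508.
Total: £5,475 + £9,100 + £2,508 = £17,083.

£17,083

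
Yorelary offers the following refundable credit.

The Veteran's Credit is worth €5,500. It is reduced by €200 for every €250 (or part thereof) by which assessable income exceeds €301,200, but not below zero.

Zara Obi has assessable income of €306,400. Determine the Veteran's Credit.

€1,300

Veteran's Credit: income exceeds €301,200 by €5,200, which is 21 full-or-partial €250 increments; reduction = 21 × €200 = €4,200, leaving €1,300.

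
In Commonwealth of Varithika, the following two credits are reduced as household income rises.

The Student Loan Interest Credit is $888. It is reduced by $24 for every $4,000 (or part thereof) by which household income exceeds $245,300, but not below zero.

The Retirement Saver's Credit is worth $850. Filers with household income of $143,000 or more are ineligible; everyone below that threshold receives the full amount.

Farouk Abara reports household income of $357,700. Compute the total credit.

$192

Student Loan Interest Credit: income exceeds $245,300 by $112,400, which is 29 full-or-partial $4,000 increments; reduction = 29 × $24 = $696, leaving $192.
Retirement Saver's Credit: $357,700 meets or exceeds the $143,000 cutoff, so the credit is $0.
Total: $192 + $0 = $192.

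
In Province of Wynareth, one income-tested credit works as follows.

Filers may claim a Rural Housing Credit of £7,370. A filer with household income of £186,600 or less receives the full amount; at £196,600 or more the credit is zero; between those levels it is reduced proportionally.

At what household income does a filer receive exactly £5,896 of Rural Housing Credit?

£188,600

£5,896 is 5,896/7,370 of the full £7,370, so 1,474/7,370 of the £10,000 range has been used: income = £186,600 + £10,000 × 1,474/7,370 = £188,600.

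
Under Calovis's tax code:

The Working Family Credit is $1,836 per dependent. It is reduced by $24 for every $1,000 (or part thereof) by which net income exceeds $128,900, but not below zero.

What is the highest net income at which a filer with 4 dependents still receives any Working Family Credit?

Full credit = 4 × $1,836 = $7,344.
After 305 increments the reduction is 305 × $24 = $7,320, leaving $24; one more increment wipes it out. Increment 305 ends at excess 305 × $1,000 = $305,000, so the highest qualifying income is $128,900 + $305,000 = $433,900.

$433,900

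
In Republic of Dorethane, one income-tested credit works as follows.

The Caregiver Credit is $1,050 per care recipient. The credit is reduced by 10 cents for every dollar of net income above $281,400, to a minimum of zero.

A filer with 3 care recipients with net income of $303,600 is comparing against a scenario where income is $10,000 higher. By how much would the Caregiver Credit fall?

$930

At $303,600 — base = 3 × $1,050 = $3,150. 10% of the $22,200 excess over $281,400 is $2,220; credit = $3,150 − $2,220 = $930.
At $313,600 — base = 3 × $1,050 = $3,150. 10% of the $32,200 excess over $281,400 is $3,220 ≥ base, so the credit is $0.
Lost: $930 − $0 = $930.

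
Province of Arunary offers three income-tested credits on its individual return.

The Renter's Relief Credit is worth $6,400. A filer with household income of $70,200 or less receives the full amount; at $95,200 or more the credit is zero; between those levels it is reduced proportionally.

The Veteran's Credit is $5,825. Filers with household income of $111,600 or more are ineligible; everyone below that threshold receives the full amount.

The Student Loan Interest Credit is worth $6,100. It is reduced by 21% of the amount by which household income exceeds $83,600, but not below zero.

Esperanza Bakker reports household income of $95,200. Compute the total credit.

$9,489

Renter's Relief Credit: $95,200 is at or above $95,200, so the credit is $0.
Veteran's Credit: $95,200 is below the $111,600 cutoff, so the full $5,825 applies.
Student Loan Interest Credit: 21% of the $11,600 excess over $83,600 is $2,436; credit = $6,100 − $2,436 = $3,664.
Total: $0 + $5,825 + $3,664 = $9,489.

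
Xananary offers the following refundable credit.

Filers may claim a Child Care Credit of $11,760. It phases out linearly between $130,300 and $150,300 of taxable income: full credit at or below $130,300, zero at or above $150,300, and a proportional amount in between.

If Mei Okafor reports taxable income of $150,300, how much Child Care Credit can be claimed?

Child Care Credit: $150,300 is at or above $150,300, so the credit is $0.

$0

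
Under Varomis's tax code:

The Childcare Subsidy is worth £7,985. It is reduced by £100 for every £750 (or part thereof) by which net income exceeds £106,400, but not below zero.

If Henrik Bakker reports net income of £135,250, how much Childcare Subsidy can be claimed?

Childcare Subsidy: income exceeds £106,400 by £28,850, which is 39 full-or-partial £750 increments; reduction = 39 × £100 = £3,900, leaving £4,085.

£4,085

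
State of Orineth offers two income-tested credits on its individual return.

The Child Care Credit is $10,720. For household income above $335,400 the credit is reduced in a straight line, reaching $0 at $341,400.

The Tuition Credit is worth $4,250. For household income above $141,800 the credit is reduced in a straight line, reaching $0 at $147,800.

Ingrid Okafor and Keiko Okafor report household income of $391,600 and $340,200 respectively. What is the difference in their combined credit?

$2,144

Ingrid ($391,600): Child Care Credit: $391,600 is at or above $341,400, so the credit is $0. Tuition Credit: $391,600 is at or above $147,800, so the credit is $0. total $0 + $0 = $0
Keiko ($340,200): Child Care Credit: $340,200 is $4,800 into a $6,000 phase-out range, leaving 1,200/6,000 of the credit: $10,720 × 1,200/6,000 = $2,144. Tuition Credit: $340,200 is at or above $147,800, so the credit is $0. total $2,144 + $0 = $2,144
Difference: |$0 − $2,144| = $2,144.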